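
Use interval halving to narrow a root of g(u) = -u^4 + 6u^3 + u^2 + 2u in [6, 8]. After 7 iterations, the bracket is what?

g(7) = -280 < 0, so the root lies in [6, 7]
g(6.5) = -82.0625 < 0, so the root lies in [6, 6.5]
g(6.25) = -9.472656 < 0, so the root lies in [6, 6.25]
g(6.125) = 21.0427 > 0, so the root lies in [6.125, 6.25]
g(6.1875) = 6.2434 > 0, so the root lies in [6.1875, 6.25]
g(6.21875) = -1.4983 < 0, so the root lies in [6.1875, 6.21875]
g(6.203125) = 2.4014 > 0, so the root lies in [6.203125, 6.21875]

[6.203125, 6.21875]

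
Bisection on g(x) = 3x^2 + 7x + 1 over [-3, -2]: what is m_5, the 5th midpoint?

-2.15625

m = -2.5, g(m) = 2.25 (+); new bracket [-2.5, -2]
m = -2.25, g(m) = 0.4375 (+); new bracket [-2.25, -2]
m = -2.125, g(m) = -0.328125 (−); new bracket [-2.25, -2.125]
m = -2.1875, g(m) = 0.043 (+); new bracket [-2.1875, -2.125]
m = -2.15625, g(m) = -0.1455 (−); new bracket [-2.1875, -2.15625]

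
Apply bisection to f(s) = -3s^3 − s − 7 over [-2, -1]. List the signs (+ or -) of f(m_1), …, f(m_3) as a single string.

++-

m = -1.5, f(m) = 4.625 (+); new bracket [-1.5, -1]
m = -1.25, f(m) = 0.109375 (+); new bracket [-1.25, -1]
m = -1.125, f(m) = -1.603516 (−); new bracket [-1.25, -1.125]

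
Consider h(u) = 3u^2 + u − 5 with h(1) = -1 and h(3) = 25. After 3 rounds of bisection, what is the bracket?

u = 2 gives h = 9, positive; keep [1, 2]
u = 1.5 gives h = 3.25, positive; keep [1, 1.5]
u = 1.25 gives h = 0.9375, positive; keep [1, 1.25]

[1, 1.25]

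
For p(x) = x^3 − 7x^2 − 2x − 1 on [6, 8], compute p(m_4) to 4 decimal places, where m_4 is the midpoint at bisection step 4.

4.6465

p(7) = -15 < 0, so the root lies in [7, 8]
p(7.5) = 12.125 > 0, so the root lies in [7, 7.5]
p(7.25) = -2.359375 < 0, so the root lies in [7.25, 7.5]
p(7.375) = 4.6465 > 0, so the root lies in [7.25, 7.375]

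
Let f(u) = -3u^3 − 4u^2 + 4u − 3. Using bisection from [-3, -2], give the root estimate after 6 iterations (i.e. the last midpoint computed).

-2.171875

u = -2.5 gives f = 8.875, positive; keep [-2.5, -2]
u = -2.25 gives f = 1.921875, positive; keep [-2.25, -2]
u = -2.125 gives f = -0.775391, negative; keep [-2.25, -2.125]
u = -2.1875 gives f = 0.512, positive; keep [-2.1875, -2.125]
u = -2.15625 gives f = -0.1468, negative; keep [-2.1875, -2.15625]
u = -2.171875 gives f = 0.1788, positive; keep [-2.171875, -2.15625]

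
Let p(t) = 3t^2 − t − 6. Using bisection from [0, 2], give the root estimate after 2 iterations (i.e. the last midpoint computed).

1.5

t = 1 gives p = -4, negative; keep [1, 2]
t = 1.5 gives p = -0.75, negative; keep [1.5, 2]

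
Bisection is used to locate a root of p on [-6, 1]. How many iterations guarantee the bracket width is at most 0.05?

8

Width after n steps is 7/2^n. Need 2^n ≥ 7/0.05 = 140.
2^7 = 128 < 140 ≤ 2^8 = 256, so n = 8.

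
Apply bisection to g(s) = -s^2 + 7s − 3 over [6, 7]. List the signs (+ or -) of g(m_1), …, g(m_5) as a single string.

g(6.5) = 0.25 > 0, so the root lies in [6.5, 7]
g(6.75) = -1.3125 < 0, so the root lies in [6.5, 6.75]
g(6.625) = -0.515625 < 0, so the root lies in [6.5, 6.625]
g(6.5625) = -0.1289 < 0, so the root lies in [6.5, 6.5625]
g(6.53125) = 0.0615 > 0, so the root lies in [6.53125, 6.5625]

+---+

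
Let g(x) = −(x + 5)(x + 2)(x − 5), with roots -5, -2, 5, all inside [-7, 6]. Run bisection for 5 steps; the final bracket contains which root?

5

m = -0.5, g(m) = 37.125 (+); new bracket [-0.5, 6]
m = 2.75, g(m) = 82.828125 (+); new bracket [2.75, 6]
m = 4.375, g(m) = 37.353516 (+); new bracket [4.375, 6]
m = 5.1875, g(m) = -13.7292 (−); new bracket [4.375, 5.1875]
m = 4.78125, g(m) = 14.5095 (+); new bracket [4.78125, 5.1875]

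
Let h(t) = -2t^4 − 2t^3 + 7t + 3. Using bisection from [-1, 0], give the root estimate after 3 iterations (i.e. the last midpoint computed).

t = -0.5 gives h = -0.375, negative; keep [-0.5, 0]
t = -0.25 gives h = 1.273438, positive; keep [-0.5, -0.25]
t = -0.375 gives h = 0.440918, positive; keep [-0.5, -0.375]

-0.375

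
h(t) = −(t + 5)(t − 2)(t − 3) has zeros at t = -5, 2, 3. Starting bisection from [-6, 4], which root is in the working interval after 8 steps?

m = -1, h(m) = -48 (−); new bracket [-6, -1]
m = -3.5, h(m) = -53.625 (−); new bracket [-6, -3.5]
m = -4.75, h(m) = -13.078125 (−); new bracket [-6, -4.75]
m = -5.375, h(m) = 23.1621 (+); new bracket [-5.375, -4.75]
m = -5.0625, h(m) = 3.5588 (+); new bracket [-5.0625, -4.75]
m = -4.90625, h(m) = -5.119 (−); new bracket [-5.0625, -4.90625]
m = -4.984375, h(m) = -0.8713 (−); new bracket [-5.0625, -4.984375]
m = -5.0234375, h(m) = 1.3208 (+); new bracket [-5.0234375, -4.984375]

-5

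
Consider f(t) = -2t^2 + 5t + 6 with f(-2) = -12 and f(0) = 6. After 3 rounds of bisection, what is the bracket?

m = -1, f(m) = -1 (−); new bracket [-1, 0]
m = -0.5, f(m) = 3 (+); new bracket [-1, -0.5]
m = -0.75, f(m) = 1.125 (+); new bracket [-1, -0.75]

[-1, -0.75]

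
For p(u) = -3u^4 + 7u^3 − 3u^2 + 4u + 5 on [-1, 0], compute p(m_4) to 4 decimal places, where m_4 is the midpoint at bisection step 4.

m = -0.5, p(m) = 1.1875 (+); new bracket [-1, -0.5]
m = -0.75, p(m) = -3.589844 (−); new bracket [-0.75, -0.5]
m = -0.625, p(m) = -0.838623 (−); new bracket [-0.625, -0.5]
m = -0.5625, p(m) = 0.2546 (+); new bracket [-0.625, -0.5625]

0.2546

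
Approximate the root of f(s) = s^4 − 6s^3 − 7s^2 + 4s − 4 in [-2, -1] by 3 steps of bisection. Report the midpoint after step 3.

s = -1.5 gives f = -0.4375, negative; keep [-2, -1.5]
s = -1.75 gives f = 9.097656, positive; keep [-1.75, -1.5]
s = -1.625 gives f = 3.734619, positive; keep [-1.625, -1.5]

-1.625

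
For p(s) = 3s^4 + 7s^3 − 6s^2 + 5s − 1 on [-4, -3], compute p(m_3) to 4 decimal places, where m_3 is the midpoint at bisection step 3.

p(-3.5) = 58.0625 > 0, so the root lies in [-3.5, -3]
p(-3.25) = 13.777344 > 0, so the root lies in [-3.25, -3]
p(-3.125) = -2.739502 < 0, so the root lies in [-3.25, -3.125]

-2.7395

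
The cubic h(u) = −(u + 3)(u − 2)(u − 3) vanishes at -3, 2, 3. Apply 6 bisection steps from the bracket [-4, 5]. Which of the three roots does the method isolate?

h(0.5) = -13.125 < 0, so the root lies in [-4, 0.5]
h(-1.75) = -22.265625 < 0, so the root lies in [-4, -1.75]
h(-2.875) = -3.580078 < 0, so the root lies in [-4, -2.875]
h(-3.4375) = 15.3142 > 0, so the root lies in [-3.4375, -2.875]
h(-3.15625) = 4.9599 > 0, so the root lies in [-3.15625, -2.875]
h(-3.015625) = 0.4714 > 0, so the root lies in [-3.015625, -2.875]

-3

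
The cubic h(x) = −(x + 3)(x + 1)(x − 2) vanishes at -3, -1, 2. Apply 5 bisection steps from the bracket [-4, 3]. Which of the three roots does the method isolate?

2

x = -0.5 gives h = 3.125, positive; keep [-0.5, 3]
x = 1.25 gives h = 7.171875, positive; keep [1.25, 3]
x = 2.125 gives h = -2.001953, negative; keep [1.25, 2.125]
x = 1.6875 gives h = 3.9368, positive; keep [1.6875, 2.125]
x = 1.90625 gives h = 1.3368, positive; keep [1.90625, 2.125]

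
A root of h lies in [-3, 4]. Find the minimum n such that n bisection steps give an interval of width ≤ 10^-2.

Width after n steps is 7/2^n. Need 2^n ≥ 7/10^-2 = 700.
2^9 = 512 < 700 ≤ 2^10 = 1024, so n = 10.

10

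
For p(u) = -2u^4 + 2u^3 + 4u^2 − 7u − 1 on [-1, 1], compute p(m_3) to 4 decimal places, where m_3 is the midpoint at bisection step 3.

0.9609

m = 0, p(m) = -1 (−); new bracket [-1, 0]
m = -0.5, p(m) = 3.125 (+); new bracket [-0.5, 0]
m = -0.25, p(m) = 0.960938 (+); new bracket [-0.25, 0]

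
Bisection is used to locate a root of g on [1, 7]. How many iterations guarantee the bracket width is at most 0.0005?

14

Width after n steps is 6/2^n. Need 2^n ≥ 6/0.0005 = 12000.
2^13 = 8192 < 12000 ≤ 2^14 = 16384, so n = 14.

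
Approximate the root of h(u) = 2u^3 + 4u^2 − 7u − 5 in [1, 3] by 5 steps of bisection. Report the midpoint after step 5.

1.4375

m = 2, h(m) = 13 (+); new bracket [1, 2]
m = 1.5, h(m) = 0.25 (+); new bracket [1, 1.5]
m = 1.25, h(m) = -3.59375 (−); new bracket [1.25, 1.5]
m = 1.375, h(m) = -1.8633 (−); new bracket [1.375, 1.5]
m = 1.4375, h(m) = -0.856 (−); new bracket [1.4375, 1.5]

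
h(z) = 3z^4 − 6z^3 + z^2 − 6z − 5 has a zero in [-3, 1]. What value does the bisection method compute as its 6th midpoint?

h(-1) = 11 > 0, so the root lies in [-1, 1]
h(0) = -5 < 0, so the root lies in [-1, 0]
h(-0.5) = -0.8125 < 0, so the root lies in [-1, -0.5]
h(-0.75) = 3.543 > 0, so the root lies in [-0.75, -0.5]
h(-0.625) = 1.0632 > 0, so the root lies in [-0.625, -0.5]
h(-0.5625) = 0.0596 > 0, so the root lies in [-0.5625, -0.5]

-0.5625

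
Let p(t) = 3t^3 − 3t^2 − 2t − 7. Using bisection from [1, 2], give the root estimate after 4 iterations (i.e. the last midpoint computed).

t = 1.5 gives p = -6.625, negative; keep [1.5, 2]
t = 1.75 gives p = -3.609375, negative; keep [1.75, 2]
t = 1.875 gives p = -1.521484, negative; keep [1.875, 2]
t = 1.9375 gives p = -0.3171, negative; keep [1.9375, 2]

1.9375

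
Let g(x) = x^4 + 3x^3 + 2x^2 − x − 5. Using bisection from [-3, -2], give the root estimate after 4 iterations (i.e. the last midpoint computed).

-2.3125

x = -2.5 gives g = 2.1875, positive; keep [-2.5, -2]
x = -2.25 gives g = -1.167969, negative; keep [-2.5, -2.25]
x = -2.375 gives g = 0.283447, positive; keep [-2.375, -2.25]
x = -2.3125 gives g = -0.4941, negative; keep [-2.375, -2.3125]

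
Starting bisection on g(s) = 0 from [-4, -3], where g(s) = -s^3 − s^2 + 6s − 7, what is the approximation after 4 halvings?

-3.4375

midpoint -3.5: g = 2.625 > 0 → [-3.5, -3]
midpoint -3.25: g = -2.734375 < 0 → [-3.5, -3.25]
midpoint -3.375: g = -0.197266 < 0 → [-3.5, -3.375]
midpoint -3.4375: g = 1.1775 > 0 → [-3.4375, -3.375]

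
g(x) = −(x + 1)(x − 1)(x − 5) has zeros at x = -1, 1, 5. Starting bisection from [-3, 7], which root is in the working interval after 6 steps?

midpoint 2: g = 9 > 0 → [2, 7]
midpoint 4.5: g = 9.625 > 0 → [4.5, 7]
midpoint 5.75: g = -24.046875 < 0 → [4.5, 5.75]
midpoint 5.125: g = -3.1582 < 0 → [4.5, 5.125]
midpoint 4.8125: g = 4.155 > 0 → [4.8125, 5.125]
midpoint 4.96875: g = 0.7403 > 0 → [4.96875, 5.125]

5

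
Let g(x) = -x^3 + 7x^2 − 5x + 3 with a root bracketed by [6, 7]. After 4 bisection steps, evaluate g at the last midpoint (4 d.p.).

-1.1672

x = 6.5 gives g = -8.375, negative; keep [6, 6.5]
x = 6.25 gives g = 1.046875, positive; keep [6.25, 6.5]
x = 6.375 gives g = -3.474609, negative; keep [6.25, 6.375]
x = 6.3125 gives g = -1.1672, negative; keep [6.25, 6.3125]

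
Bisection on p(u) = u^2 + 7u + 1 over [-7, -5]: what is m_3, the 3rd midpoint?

-6.75

m = -6, p(m) = -5 (−); new bracket [-7, -6]
m = -6.5, p(m) = -2.25 (−); new bracket [-7, -6.5]
m = -6.75, p(m) = -0.6875 (−); new bracket [-7, -6.75]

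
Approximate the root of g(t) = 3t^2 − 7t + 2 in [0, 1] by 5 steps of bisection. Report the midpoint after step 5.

midpoint 0.5: g = -0.75 < 0 → [0, 0.5]
midpoint 0.25: g = 0.4375 > 0 → [0.25, 0.5]
midpoint 0.375: g = -0.203125 < 0 → [0.25, 0.375]
midpoint 0.3125: g = 0.1055 > 0 → [0.3125, 0.375]
midpoint 0.34375: g = -0.0518 < 0 → [0.3125, 0.34375]

0.34375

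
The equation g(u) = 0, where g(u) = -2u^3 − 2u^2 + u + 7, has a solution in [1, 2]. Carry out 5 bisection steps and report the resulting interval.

g(1.5) = -2.75 < 0, so the root lies in [1, 1.5]
g(1.25) = 1.21875 > 0, so the root lies in [1.25, 1.5]
g(1.375) = -0.605469 < 0, so the root lies in [1.25, 1.375]
g(1.3125) = 0.3452 > 0, so the root lies in [1.3125, 1.375]
g(1.34375) = -0.1203 < 0, so the root lies in [1.3125, 1.34375]

[1.3125, 1.34375]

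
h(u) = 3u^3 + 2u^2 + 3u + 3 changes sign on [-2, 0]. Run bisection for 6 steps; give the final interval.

[-0.875, -0.84375]

midpoint -1: h = -1 < 0 → [-1, 0]
midpoint -0.5: h = 1.625 > 0 → [-1, -0.5]
midpoint -0.75: h = 0.609375 > 0 → [-1, -0.75]
midpoint -0.875: h = -0.1035 < 0 → [-0.875, -0.75]
midpoint -0.8125: h = 0.2737 > 0 → [-0.875, -0.8125]
midpoint -0.84375: h = 0.0905 > 0 → [-0.875, -0.84375]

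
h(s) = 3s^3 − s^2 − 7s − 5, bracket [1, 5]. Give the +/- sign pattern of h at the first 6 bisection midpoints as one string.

s = 3 gives h = 46, positive; keep [1, 3]
s = 2 gives h = 1, positive; keep [1, 2]
s = 1.5 gives h = -7.625, negative; keep [1.5, 2]
s = 1.75 gives h = -4.2344, negative; keep [1.75, 2]
s = 1.875 gives h = -1.8652, negative; keep [1.875, 2]
s = 1.9375 gives h = -0.4968, negative; keep [1.9375, 2]

++----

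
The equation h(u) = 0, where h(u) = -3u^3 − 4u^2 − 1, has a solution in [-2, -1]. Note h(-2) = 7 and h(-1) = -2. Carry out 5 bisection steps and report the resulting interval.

[-1.5, -1.46875]

m = -1.5, h(m) = 0.125 (+); new bracket [-1.5, -1]
m = -1.25, h(m) = -1.390625 (−); new bracket [-1.5, -1.25]
m = -1.375, h(m) = -0.763672 (−); new bracket [-1.5, -1.375]
m = -1.4375, h(m) = -0.3542 (−); new bracket [-1.5, -1.4375]
m = -1.46875, h(m) = -0.1236 (−); new bracket [-1.5, -1.46875]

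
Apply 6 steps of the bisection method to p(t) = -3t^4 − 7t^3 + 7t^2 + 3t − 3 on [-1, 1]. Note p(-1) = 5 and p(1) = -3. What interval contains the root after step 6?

m = 0, p(m) = -3 (−); new bracket [-1, 0]
m = -0.5, p(m) = -2.0625 (−); new bracket [-1, -0.5]
m = -0.75, p(m) = 0.691406 (+); new bracket [-0.75, -0.5]
m = -0.625, p(m) = -0.8894 (−); new bracket [-0.75, -0.625]
m = -0.6875, p(m) = -0.1495 (−); new bracket [-0.75, -0.6875]
m = -0.71875, p(m) = 0.2585 (+); new bracket [-0.71875, -0.6875]

[-0.71875, -0.6875]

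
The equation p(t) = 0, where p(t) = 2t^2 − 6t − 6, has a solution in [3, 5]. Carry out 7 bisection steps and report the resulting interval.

p(4) = 2 > 0, so the root lies in [3, 4]
p(3.5) = -2.5 < 0, so the root lies in [3.5, 4]
p(3.75) = -0.375 < 0, so the root lies in [3.75, 4]
p(3.875) = 0.7812 > 0, so the root lies in [3.75, 3.875]
p(3.8125) = 0.1953 > 0, so the root lies in [3.75, 3.8125]
p(3.78125) = -0.0918 < 0, so the root lies in [3.78125, 3.8125]
p(3.796875) = 0.0513 > 0, so the root lies in [3.78125, 3.796875]

[3.78125, 3.796875]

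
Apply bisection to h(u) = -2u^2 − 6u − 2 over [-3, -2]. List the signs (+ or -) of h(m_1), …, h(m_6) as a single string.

h(-2.5) = 0.5 > 0, so the root lies in [-3, -2.5]
h(-2.75) = -0.625 < 0, so the root lies in [-2.75, -2.5]
h(-2.625) = -0.03125 < 0, so the root lies in [-2.625, -2.5]
h(-2.5625) = 0.2422 > 0, so the root lies in [-2.625, -2.5625]
h(-2.59375) = 0.1074 > 0, so the root lies in [-2.625, -2.59375]
h(-2.609375) = 0.0386 > 0, so the root lies in [-2.625, -2.609375]

+--+++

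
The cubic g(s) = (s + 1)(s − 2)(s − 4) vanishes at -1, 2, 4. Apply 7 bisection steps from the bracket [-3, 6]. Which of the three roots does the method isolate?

m = 1.5, g(m) = 3.125 (+); new bracket [-3, 1.5]
m = -0.75, g(m) = 3.265625 (+); new bracket [-3, -0.75]
m = -1.875, g(m) = -19.919922 (−); new bracket [-1.875, -0.75]
m = -1.3125, g(m) = -5.4993 (−); new bracket [-1.3125, -0.75]
m = -1.03125, g(m) = -0.4766 (−); new bracket [-1.03125, -0.75]
m = -0.890625, g(m) = 1.5462 (+); new bracket [-1.03125, -0.890625]
m = -0.9609375, g(m) = 0.5738 (+); new bracket [-1.03125, -0.9609375]

-1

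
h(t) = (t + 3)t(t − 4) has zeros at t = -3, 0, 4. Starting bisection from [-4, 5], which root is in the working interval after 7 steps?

h(0.5) = -6.125 < 0, so the root lies in [0.5, 5]
h(2.75) = -19.765625 < 0, so the root lies in [2.75, 5]
h(3.875) = -3.330078 < 0, so the root lies in [3.875, 5]
h(4.4375) = 14.4392 > 0, so the root lies in [3.875, 4.4375]
h(4.15625) = 4.6474 > 0, so the root lies in [3.875, 4.15625]
h(4.015625) = 0.4402 > 0, so the root lies in [3.875, 4.015625]
h(3.9453125) = -1.4985 < 0, so the root lies in [3.9453125, 4.015625]

4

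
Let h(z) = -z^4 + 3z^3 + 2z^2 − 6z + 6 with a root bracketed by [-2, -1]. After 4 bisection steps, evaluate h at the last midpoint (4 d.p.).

-0.7051

m = -1.5, h(m) = 4.3125 (+); new bracket [-2, -1.5]
m = -1.75, h(m) = -2.832031 (−); new bracket [-1.75, -1.5]
m = -1.625, h(m) = 1.185303 (+); new bracket [-1.75, -1.625]
m = -1.6875, h(m) = -0.7051 (−); new bracket [-1.6875, -1.625]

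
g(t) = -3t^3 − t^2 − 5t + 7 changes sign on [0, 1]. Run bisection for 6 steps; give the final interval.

[0.859375, 0.875]

m = 0.5, g(m) = 3.875 (+); new bracket [0.5, 1]
m = 0.75, g(m) = 1.421875 (+); new bracket [0.75, 1]
m = 0.875, g(m) = -0.150391 (−); new bracket [0.75, 0.875]
m = 0.8125, g(m) = 0.6682 (+); new bracket [0.8125, 0.875]
m = 0.84375, g(m) = 0.2673 (+); new bracket [0.84375, 0.875]
m = 0.859375, g(m) = 0.0606 (+); new bracket [0.859375, 0.875]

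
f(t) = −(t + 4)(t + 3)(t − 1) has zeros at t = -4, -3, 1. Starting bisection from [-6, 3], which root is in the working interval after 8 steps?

1

midpoint -1.5: f = 9.375 > 0 → [-1.5, 3]
midpoint 0.75: f = 4.453125 > 0 → [0.75, 3]
midpoint 1.875: f = -25.060547 < 0 → [0.75, 1.875]
midpoint 1.3125: f = -7.1594 < 0 → [0.75, 1.3125]
midpoint 1.03125: f = -0.6338 < 0 → [0.75, 1.03125]
midpoint 0.890625: f = 2.0811 > 0 → [0.890625, 1.03125]
midpoint 0.9609375: f = 0.7676 > 0 → [0.9609375, 1.03125]
midpoint 0.99609375: f = 0.078 > 0 → [0.99609375, 1.03125]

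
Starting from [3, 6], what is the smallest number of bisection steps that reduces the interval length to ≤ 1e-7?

Width after n steps is 3/2^n. Need 2^n ≥ 3/1e-7 = 30000000.
2^24 = 16777216 < 30000000 ≤ 2^25 = 33554432, so n = 25.

25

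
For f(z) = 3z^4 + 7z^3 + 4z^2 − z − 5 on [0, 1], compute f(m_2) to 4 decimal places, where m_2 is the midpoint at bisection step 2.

midpoint 0.5: f = -3.4375 < 0 → [0.5, 1]
midpoint 0.75: f = 0.402344 > 0 → [0.5, 0.75]

0.4023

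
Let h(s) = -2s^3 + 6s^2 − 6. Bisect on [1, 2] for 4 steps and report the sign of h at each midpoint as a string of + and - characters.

+-+-

s = 1.5 gives h = 0.75, positive; keep [1, 1.5]
s = 1.25 gives h = -0.53125, negative; keep [1.25, 1.5]
s = 1.375 gives h = 0.144531, positive; keep [1.25, 1.375]
s = 1.3125 gives h = -0.186, negative; keep [1.3125, 1.375]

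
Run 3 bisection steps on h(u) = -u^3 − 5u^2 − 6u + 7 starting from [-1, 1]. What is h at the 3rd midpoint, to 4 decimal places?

-0.7344

u = 0 gives h = 7, positive; keep [0, 1]
u = 0.5 gives h = 2.625, positive; keep [0.5, 1]
u = 0.75 gives h = -0.734375, negative; keep [0.5, 0.75]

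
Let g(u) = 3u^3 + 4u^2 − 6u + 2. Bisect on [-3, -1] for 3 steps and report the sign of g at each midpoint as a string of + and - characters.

m = -2, g(m) = 6 (+); new bracket [-3, -2]
m = -2.5, g(m) = -4.875 (−); new bracket [-2.5, -2]
m = -2.25, g(m) = 1.578125 (+); new bracket [-2.5, -2.25]

+-+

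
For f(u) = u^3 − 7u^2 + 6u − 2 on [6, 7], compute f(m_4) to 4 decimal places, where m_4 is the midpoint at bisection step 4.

-0.0818

f(6.5) = 15.875 > 0, so the root lies in [6, 6.5]
f(6.25) = 6.203125 > 0, so the root lies in [6, 6.25]
f(6.125) = 1.923828 > 0, so the root lies in [6, 6.125]
f(6.0625) = -0.0818 < 0, so the root lies in [6.0625, 6.125]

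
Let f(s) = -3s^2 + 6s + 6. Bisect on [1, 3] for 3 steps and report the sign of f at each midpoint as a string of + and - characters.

++-

m = 2, f(m) = 6 (+); new bracket [2, 3]
m = 2.5, f(m) = 2.25 (+); new bracket [2.5, 3]
m = 2.75, f(m) = -0.1875 (−); new bracket [2.5, 2.75]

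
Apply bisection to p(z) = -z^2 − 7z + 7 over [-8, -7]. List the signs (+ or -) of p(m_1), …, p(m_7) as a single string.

p(-7.5) = 3.25 > 0, so the root lies in [-8, -7.5]
p(-7.75) = 1.1875 > 0, so the root lies in [-8, -7.75]
p(-7.875) = 0.109375 > 0, so the root lies in [-8, -7.875]
p(-7.9375) = -0.4414 < 0, so the root lies in [-7.9375, -7.875]
p(-7.90625) = -0.165 < 0, so the root lies in [-7.90625, -7.875]
p(-7.890625) = -0.0276 < 0, so the root lies in [-7.890625, -7.875]
p(-7.8828125) = 0.041 > 0, so the root lies in [-7.890625, -7.8828125]

+++---+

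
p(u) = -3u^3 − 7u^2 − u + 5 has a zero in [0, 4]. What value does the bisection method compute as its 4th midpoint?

0.75

p(2) = -49 < 0, so the root lies in [0, 2]
p(1) = -6 < 0, so the root lies in [0, 1]
p(0.5) = 2.375 > 0, so the root lies in [0.5, 1]
p(0.75) = -0.9531 < 0, so the root lies in [0.5, 0.75]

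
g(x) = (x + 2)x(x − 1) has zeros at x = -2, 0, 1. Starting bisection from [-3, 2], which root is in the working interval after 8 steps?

m = -0.5, g(m) = 1.125 (+); new bracket [-3, -0.5]
m = -1.75, g(m) = 1.203125 (+); new bracket [-3, -1.75]
m = -2.375, g(m) = -3.005859 (−); new bracket [-2.375, -1.75]
m = -2.0625, g(m) = -0.3948 (−); new bracket [-2.0625, -1.75]
m = -1.90625, g(m) = 0.5194 (+); new bracket [-2.0625, -1.90625]
m = -1.984375, g(m) = 0.0925 (+); new bracket [-2.0625, -1.984375]
m = -2.0234375, g(m) = -0.1434 (−); new bracket [-2.0234375, -1.984375]
m = -2.00390625, g(m) = -0.0235 (−); new bracket [-2.00390625, -1.984375]

-2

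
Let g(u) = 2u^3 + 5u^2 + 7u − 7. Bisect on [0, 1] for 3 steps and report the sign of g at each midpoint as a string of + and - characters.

g(0.5) = -2 < 0, so the root lies in [0.5, 1]
g(0.75) = 1.90625 > 0, so the root lies in [0.5, 0.75]
g(0.625) = -0.183594 < 0, so the root lies in [0.625, 0.75]

-+-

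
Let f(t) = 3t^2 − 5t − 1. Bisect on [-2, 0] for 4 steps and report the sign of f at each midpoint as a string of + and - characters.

m = -1, f(m) = 7 (+); new bracket [-1, 0]
m = -0.5, f(m) = 2.25 (+); new bracket [-0.5, 0]
m = -0.25, f(m) = 0.4375 (+); new bracket [-0.25, 0]
m = -0.125, f(m) = -0.3281 (−); new bracket [-0.25, -0.125]

+++-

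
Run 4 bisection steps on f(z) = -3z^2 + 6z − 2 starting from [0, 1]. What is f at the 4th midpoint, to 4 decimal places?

0.0508

m = 0.5, f(m) = 0.25 (+); new bracket [0, 0.5]
m = 0.25, f(m) = -0.6875 (−); new bracket [0.25, 0.5]
m = 0.375, f(m) = -0.171875 (−); new bracket [0.375, 0.5]
m = 0.4375, f(m) = 0.0508 (+); new bracket [0.375, 0.4375]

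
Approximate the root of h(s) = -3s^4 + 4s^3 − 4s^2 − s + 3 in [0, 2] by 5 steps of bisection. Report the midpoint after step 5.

s = 1 gives h = -1, negative; keep [0, 1]
s = 0.5 gives h = 1.8125, positive; keep [0.5, 1]
s = 0.75 gives h = 0.738281, positive; keep [0.75, 1]
s = 0.875 gives h = -0.0164, negative; keep [0.75, 0.875]
s = 0.8125 gives h = 0.385, positive; keep [0.8125, 0.875]

0.8125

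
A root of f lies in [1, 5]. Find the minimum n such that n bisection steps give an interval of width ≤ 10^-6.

22

Width after n steps is 4/2^n. Need 2^n ≥ 4/10^-6 = 4000000.
2^21 = 2097152 < 4000000 ≤ 2^22 = 4194304, so n = 22.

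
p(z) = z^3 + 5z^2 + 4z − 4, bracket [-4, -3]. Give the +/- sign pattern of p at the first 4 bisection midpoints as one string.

midpoint -3.5: p = 0.375 > 0 → [-4, -3.5]
midpoint -3.75: p = -1.421875 < 0 → [-3.75, -3.5]
midpoint -3.625: p = -0.431641 < 0 → [-3.625, -3.5]
midpoint -3.5625: p = -0.0061 < 0 → [-3.5625, -3.5]

+---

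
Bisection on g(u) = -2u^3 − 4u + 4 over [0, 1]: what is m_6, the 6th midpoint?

0.765625

midpoint 0.5: g = 1.75 > 0 → [0.5, 1]
midpoint 0.75: g = 0.15625 > 0 → [0.75, 1]
midpoint 0.875: g = -0.839844 < 0 → [0.75, 0.875]
midpoint 0.8125: g = -0.3228 < 0 → [0.75, 0.8125]
midpoint 0.78125: g = -0.0787 < 0 → [0.75, 0.78125]
midpoint 0.765625: g = 0.0399 > 0 → [0.765625, 0.78125]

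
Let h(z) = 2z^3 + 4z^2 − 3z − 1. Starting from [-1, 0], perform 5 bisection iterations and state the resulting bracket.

[-0.28125, -0.25]

m = -0.5, h(m) = 1.25 (+); new bracket [-0.5, 0]
m = -0.25, h(m) = -0.03125 (−); new bracket [-0.5, -0.25]
m = -0.375, h(m) = 0.582031 (+); new bracket [-0.375, -0.25]
m = -0.3125, h(m) = 0.2671 (+); new bracket [-0.3125, -0.25]
m = -0.28125, h(m) = 0.1157 (+); new bracket [-0.28125, -0.25]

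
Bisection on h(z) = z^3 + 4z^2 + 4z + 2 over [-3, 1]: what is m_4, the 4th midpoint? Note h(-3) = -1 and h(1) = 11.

midpoint -1: h = 1 > 0 → [-3, -1]
midpoint -2: h = 2 > 0 → [-3, -2]
midpoint -2.5: h = 1.375 > 0 → [-3, -2.5]
midpoint -2.75: h = 0.4531 > 0 → [-3, -2.75]

-2.75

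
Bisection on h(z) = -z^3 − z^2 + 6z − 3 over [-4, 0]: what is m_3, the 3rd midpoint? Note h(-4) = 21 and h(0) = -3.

midpoint -2: h = -11 < 0 → [-4, -2]
midpoint -3: h = -3 < 0 → [-4, -3]
midpoint -3.5: h = 6.625 > 0 → [-3.5, -3]

-3.5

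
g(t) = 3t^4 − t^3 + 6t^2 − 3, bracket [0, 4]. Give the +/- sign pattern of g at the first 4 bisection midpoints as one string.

++-+

midpoint 2: g = 61 > 0 → [0, 2]
midpoint 1: g = 5 > 0 → [0, 1]
midpoint 0.5: g = -1.4375 < 0 → [0.5, 1]
midpoint 0.75: g = 0.9023 > 0 → [0.5, 0.75]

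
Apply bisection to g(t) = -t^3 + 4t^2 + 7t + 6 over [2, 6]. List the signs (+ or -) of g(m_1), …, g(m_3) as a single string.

++-

midpoint 4: g = 34 > 0 → [4, 6]
midpoint 5: g = 16 > 0 → [5, 6]
midpoint 5.5: g = -0.875 < 0 → [5, 5.5]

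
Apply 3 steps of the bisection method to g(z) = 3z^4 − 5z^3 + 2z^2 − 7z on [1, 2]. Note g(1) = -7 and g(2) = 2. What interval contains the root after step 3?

[1.875, 2]

g(1.5) = -7.6875 < 0, so the root lies in [1.5, 2]
g(1.75) = -4.785156 < 0, so the root lies in [1.75, 2]
g(1.875) = -1.973877 < 0, so the root lies in [1.875, 2]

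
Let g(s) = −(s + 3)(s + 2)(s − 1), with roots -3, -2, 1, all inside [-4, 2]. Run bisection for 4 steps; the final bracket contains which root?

1

g(-1) = 4 > 0, so the root lies in [-1, 2]
g(0.5) = 4.375 > 0, so the root lies in [0.5, 2]
g(1.25) = -3.453125 < 0, so the root lies in [0.5, 1.25]
g(0.875) = 1.3926 > 0, so the root lies in [0.875, 1.25]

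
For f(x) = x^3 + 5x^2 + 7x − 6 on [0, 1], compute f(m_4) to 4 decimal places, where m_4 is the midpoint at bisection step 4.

midpoint 0.5: f = -1.125 < 0 → [0.5, 1]
midpoint 0.75: f = 2.484375 > 0 → [0.5, 0.75]
midpoint 0.625: f = 0.572266 > 0 → [0.5, 0.625]
midpoint 0.5625: f = -0.3025 < 0 → [0.5625, 0.625]

-0.3025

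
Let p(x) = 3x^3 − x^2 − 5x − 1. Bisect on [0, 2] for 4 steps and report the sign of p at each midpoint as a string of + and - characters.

--++

p(1) = -4 < 0, so the root lies in [1, 2]
p(1.5) = -0.625 < 0, so the root lies in [1.5, 2]
p(1.75) = 3.265625 > 0, so the root lies in [1.5, 1.75]
p(1.625) = 1.1074 > 0, so the root lies in [1.5, 1.625]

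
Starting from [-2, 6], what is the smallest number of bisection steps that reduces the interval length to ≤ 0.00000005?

28

Width after n steps is 8/2^n. Need 2^n ≥ 8/0.00000005 = 160000000.
2^27 = 134217728 < 160000000 ≤ 2^28 = 268435456, so n = 28.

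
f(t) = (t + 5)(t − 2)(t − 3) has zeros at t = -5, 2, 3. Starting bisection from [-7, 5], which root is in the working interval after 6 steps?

midpoint -1: f = 48 > 0 → [-7, -1]
midpoint -4: f = 42 > 0 → [-7, -4]
midpoint -5.5: f = -31.875 < 0 → [-5.5, -4]
midpoint -4.75: f = 13.0781 > 0 → [-5.5, -4.75]
midpoint -5.125: f = -7.2363 < 0 → [-5.125, -4.75]
midpoint -4.9375: f = 3.4417 > 0 → [-5.125, -4.9375]

-5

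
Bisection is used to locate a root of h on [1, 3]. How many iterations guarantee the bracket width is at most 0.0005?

Width after n steps is 2/2^n. Need 2^n ≥ 2/0.0005 = 4000.
2^11 = 2048 < 4000 ≤ 2^12 = 4096, so n = 12.

12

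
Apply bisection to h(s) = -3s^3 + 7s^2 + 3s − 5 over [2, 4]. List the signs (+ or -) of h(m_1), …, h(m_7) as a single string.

--+++-+

h(3) = -14 < 0, so the root lies in [2, 3]
h(2.5) = -0.625 < 0, so the root lies in [2, 2.5]
h(2.25) = 3.015625 > 0, so the root lies in [2.25, 2.5]
h(2.375) = 1.4199 > 0, so the root lies in [2.375, 2.5]
h(2.4375) = 0.4558 > 0, so the root lies in [2.4375, 2.5]
h(2.46875) = -0.0697 < 0, so the root lies in [2.4375, 2.46875]
h(2.453125) = 0.1967 > 0, so the root lies in [2.453125, 2.46875]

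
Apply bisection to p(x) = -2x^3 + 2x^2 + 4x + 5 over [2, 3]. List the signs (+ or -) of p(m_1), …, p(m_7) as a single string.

-+-+--+

midpoint 2.5: p = -3.75 < 0 → [2, 2.5]
midpoint 2.25: p = 1.34375 > 0 → [2.25, 2.5]
midpoint 2.375: p = -1.011719 < 0 → [2.25, 2.375]
midpoint 2.3125: p = 0.2124 > 0 → [2.3125, 2.375]
midpoint 2.34375: p = -0.3879 < 0 → [2.3125, 2.34375]
midpoint 2.328125: p = -0.0848 < 0 → [2.3125, 2.328125]
midpoint 2.3203125: p = 0.0645 > 0 → [2.3203125, 2.328125]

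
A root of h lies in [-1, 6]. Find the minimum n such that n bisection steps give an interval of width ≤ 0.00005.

Width after n steps is 7/2^n. Need 2^n ≥ 7/0.00005 = 140000.
2^17 = 131072 < 140000 ≤ 2^18 = 262144, so n = 18.

18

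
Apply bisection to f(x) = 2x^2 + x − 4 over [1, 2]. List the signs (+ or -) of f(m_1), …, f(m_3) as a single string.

++-

midpoint 1.5: f = 2 > 0 → [1, 1.5]
midpoint 1.25: f = 0.375 > 0 → [1, 1.25]
midpoint 1.125: f = -0.34375 < 0 → [1.125, 1.25]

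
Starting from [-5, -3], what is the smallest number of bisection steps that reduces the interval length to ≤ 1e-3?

Width after n steps is 2/2^n. Need 2^n ≥ 2/1e-3 = 2000.
2^10 = 1024 < 2000 ≤ 2^11 = 2048, so n = 11.

11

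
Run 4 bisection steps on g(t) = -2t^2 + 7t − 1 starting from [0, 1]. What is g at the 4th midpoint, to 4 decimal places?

midpoint 0.5: g = 2 > 0 → [0, 0.5]
midpoint 0.25: g = 0.625 > 0 → [0, 0.25]
midpoint 0.125: g = -0.15625 < 0 → [0.125, 0.25]
midpoint 0.1875: g = 0.2422 > 0 → [0.125, 0.1875]

0.2422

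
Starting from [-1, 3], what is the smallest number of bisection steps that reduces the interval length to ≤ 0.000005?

Width after n steps is 4/2^n. Need 2^n ≥ 4/0.000005 = 800000.
2^19 = 524288 < 800000 ≤ 2^20 = 1048576, so n = 20.

20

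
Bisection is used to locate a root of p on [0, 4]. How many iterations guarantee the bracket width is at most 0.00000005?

Width after n steps is 4/2^n. Need 2^n ≥ 4/0.00000005 = 80000000.
2^26 = 67108864 < 80000000 ≤ 2^27 = 134217728, so n = 27.

27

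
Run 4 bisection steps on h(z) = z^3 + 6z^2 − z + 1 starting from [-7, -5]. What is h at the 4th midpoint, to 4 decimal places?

z = -6 gives h = 7, positive; keep [-7, -6]
z = -6.5 gives h = -13.625, negative; keep [-6.5, -6]
z = -6.25 gives h = -2.515625, negative; keep [-6.25, -6]
z = -6.125 gives h = 2.4355, positive; keep [-6.25, -6.125]

2.4355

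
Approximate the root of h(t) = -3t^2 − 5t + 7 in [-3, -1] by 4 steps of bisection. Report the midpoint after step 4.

t = -2 gives h = 5, positive; keep [-3, -2]
t = -2.5 gives h = 0.75, positive; keep [-3, -2.5]
t = -2.75 gives h = -1.9375, negative; keep [-2.75, -2.5]
t = -2.625 gives h = -0.5469, negative; keep [-2.625, -2.5]

-2.625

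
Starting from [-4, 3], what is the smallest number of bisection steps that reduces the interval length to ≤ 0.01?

10

Width after n steps is 7/2^n. Need 2^n ≥ 7/0.01 = 700.
2^9 = 512 < 700 ≤ 2^10 = 1024, so n = 10.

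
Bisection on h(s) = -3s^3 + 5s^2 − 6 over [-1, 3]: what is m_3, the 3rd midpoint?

h(1) = -4 < 0, so the root lies in [-1, 1]
h(0) = -6 < 0, so the root lies in [-1, 0]
h(-0.5) = -4.375 < 0, so the root lies in [-1, -0.5]

-0.5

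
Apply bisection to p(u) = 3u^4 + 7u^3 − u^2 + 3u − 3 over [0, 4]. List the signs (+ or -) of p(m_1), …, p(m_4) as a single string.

p(2) = 103 > 0, so the root lies in [0, 2]
p(1) = 9 > 0, so the root lies in [0, 1]
p(0.5) = -0.6875 < 0, so the root lies in [0.5, 1]
p(0.75) = 2.5898 > 0, so the root lies in [0.5, 0.75]

++-+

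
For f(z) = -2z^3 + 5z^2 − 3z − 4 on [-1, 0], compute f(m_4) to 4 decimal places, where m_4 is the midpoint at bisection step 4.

-0.3745

f(-0.5) = -1 < 0, so the root lies in [-1, -0.5]
f(-0.75) = 1.90625 > 0, so the root lies in [-0.75, -0.5]
f(-0.625) = 0.316406 > 0, so the root lies in [-0.625, -0.5]
f(-0.5625) = -0.3745 < 0, so the root lies in [-0.625, -0.5625]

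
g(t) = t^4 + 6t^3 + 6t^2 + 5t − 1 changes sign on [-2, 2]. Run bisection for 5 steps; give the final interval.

[0.125, 0.25]

t = 0 gives g = -1, negative; keep [0, 2]
t = 1 gives g = 17, positive; keep [0, 1]
t = 0.5 gives g = 3.8125, positive; keep [0, 0.5]
t = 0.25 gives g = 0.7227, positive; keep [0, 0.25]
t = 0.125 gives g = -0.2693, negative; keep [0.125, 0.25]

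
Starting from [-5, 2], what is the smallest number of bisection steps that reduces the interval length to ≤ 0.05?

8

Width after n steps is 7/2^n. Need 2^n ≥ 7/0.05 = 140.
2^7 = 128 < 140 ≤ 2^8 = 256, so n = 8.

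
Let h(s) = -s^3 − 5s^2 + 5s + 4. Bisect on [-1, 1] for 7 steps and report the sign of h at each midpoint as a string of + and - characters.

m = 0, h(m) = 4 (+); new bracket [-1, 0]
m = -0.5, h(m) = 0.375 (+); new bracket [-1, -0.5]
m = -0.75, h(m) = -2.140625 (−); new bracket [-0.75, -0.5]
m = -0.625, h(m) = -0.834 (−); new bracket [-0.625, -0.5]
m = -0.5625, h(m) = -0.2166 (−); new bracket [-0.5625, -0.5]
m = -0.53125, h(m) = 0.0826 (+); new bracket [-0.5625, -0.53125]
m = -0.546875, h(m) = -0.0662 (−); new bracket [-0.546875, -0.53125]

++---+-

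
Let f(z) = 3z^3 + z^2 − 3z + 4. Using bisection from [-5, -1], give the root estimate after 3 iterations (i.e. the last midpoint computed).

z = -3 gives f = -59, negative; keep [-3, -1]
z = -2 gives f = -10, negative; keep [-2, -1]
z = -1.5 gives f = 0.625, positive; keep [-2, -1.5]

-1.5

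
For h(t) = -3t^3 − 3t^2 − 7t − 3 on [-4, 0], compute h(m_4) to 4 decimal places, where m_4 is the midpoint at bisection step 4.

m = -2, h(m) = 23 (+); new bracket [-2, 0]
m = -1, h(m) = 4 (+); new bracket [-1, 0]
m = -0.5, h(m) = 0.125 (+); new bracket [-0.5, 0]
m = -0.25, h(m) = -1.3906 (−); new bracket [-0.5, -0.25]

-1.3906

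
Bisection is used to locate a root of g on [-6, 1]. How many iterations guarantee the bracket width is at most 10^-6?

Width after n steps is 7/2^n. Need 2^n ≥ 7/10^-6 = 7000000.
2^22 = 4194304 < 7000000 ≤ 2^23 = 8388608, so n = 23.

23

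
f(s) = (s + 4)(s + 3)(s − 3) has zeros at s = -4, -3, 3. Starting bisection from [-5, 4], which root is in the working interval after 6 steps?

midpoint -0.5: f = -30.625 < 0 → [-0.5, 4]
midpoint 1.75: f = -34.140625 < 0 → [1.75, 4]
midpoint 2.875: f = -5.048828 < 0 → [2.875, 4]
midpoint 3.4375: f = 20.947 > 0 → [2.875, 3.4375]
midpoint 3.15625: f = 6.8837 > 0 → [2.875, 3.15625]
midpoint 3.015625: f = 0.6594 > 0 → [2.875, 3.015625]

3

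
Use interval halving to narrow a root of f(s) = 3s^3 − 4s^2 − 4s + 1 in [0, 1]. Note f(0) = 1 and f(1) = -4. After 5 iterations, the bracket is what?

midpoint 0.5: f = -1.625 < 0 → [0, 0.5]
midpoint 0.25: f = -0.203125 < 0 → [0, 0.25]
midpoint 0.125: f = 0.443359 > 0 → [0.125, 0.25]
midpoint 0.1875: f = 0.1292 > 0 → [0.1875, 0.25]
midpoint 0.21875: f = -0.035 < 0 → [0.1875, 0.21875]

[0.1875, 0.21875]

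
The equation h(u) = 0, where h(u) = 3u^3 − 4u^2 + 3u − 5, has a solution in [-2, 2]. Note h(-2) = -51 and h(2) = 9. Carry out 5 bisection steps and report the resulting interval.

[1.375, 1.5]

m = 0, h(m) = -5 (−); new bracket [0, 2]
m = 1, h(m) = -3 (−); new bracket [1, 2]
m = 1.5, h(m) = 0.625 (+); new bracket [1, 1.5]
m = 1.25, h(m) = -1.6406 (−); new bracket [1.25, 1.5]
m = 1.375, h(m) = -0.6387 (−); new bracket [1.375, 1.5]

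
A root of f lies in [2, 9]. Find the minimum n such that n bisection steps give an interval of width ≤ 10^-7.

27

Width after n steps is 7/2^n. Need 2^n ≥ 7/10^-7 = 70000000.
2^26 = 67108864 < 70000000 ≤ 2^27 = 134217728, so n = 27.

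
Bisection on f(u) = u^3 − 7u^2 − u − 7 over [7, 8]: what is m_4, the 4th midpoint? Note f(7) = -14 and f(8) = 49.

m = 7.5, f(m) = 13.625 (+); new bracket [7, 7.5]
m = 7.25, f(m) = -1.109375 (−); new bracket [7.25, 7.5]
m = 7.375, f(m) = 6.021484 (+); new bracket [7.25, 7.375]
m = 7.3125, f(m) = 2.3977 (+); new bracket [7.25, 7.3125]

7.3125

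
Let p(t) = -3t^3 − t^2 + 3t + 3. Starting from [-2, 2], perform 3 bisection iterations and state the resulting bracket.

[1, 1.5]

t = 0 gives p = 3, positive; keep [0, 2]
t = 1 gives p = 2, positive; keep [1, 2]
t = 1.5 gives p = -4.875, negative; keep [1, 1.5]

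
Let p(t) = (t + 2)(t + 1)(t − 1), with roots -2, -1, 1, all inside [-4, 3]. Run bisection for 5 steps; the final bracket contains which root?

1

midpoint -0.5: p = -1.125 < 0 → [-0.5, 3]
midpoint 1.25: p = 1.828125 > 0 → [-0.5, 1.25]
midpoint 0.375: p = -2.041016 < 0 → [0.375, 1.25]
midpoint 0.8125: p = -0.9558 < 0 → [0.8125, 1.25]
midpoint 1.03125: p = 0.1924 > 0 → [0.8125, 1.03125]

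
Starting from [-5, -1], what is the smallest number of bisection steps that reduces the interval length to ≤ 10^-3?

12

Width after n steps is 4/2^n. Need 2^n ≥ 4/10^-3 = 4000.
2^11 = 2048 < 4000 ≤ 2^12 = 4096, so n = 12.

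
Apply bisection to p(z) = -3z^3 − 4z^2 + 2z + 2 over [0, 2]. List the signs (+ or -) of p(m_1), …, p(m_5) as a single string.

-+-++

p(1) = -3 < 0, so the root lies in [0, 1]
p(0.5) = 1.625 > 0, so the root lies in [0.5, 1]
p(0.75) = -0.015625 < 0, so the root lies in [0.5, 0.75]
p(0.625) = 0.9551 > 0, so the root lies in [0.625, 0.75]
p(0.6875) = 0.5095 > 0, so the root lies in [0.6875, 0.75]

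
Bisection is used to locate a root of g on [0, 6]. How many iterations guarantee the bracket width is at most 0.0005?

14

Width after n steps is 6/2^n. Need 2^n ≥ 6/0.0005 = 12000.
2^13 = 8192 < 12000 ≤ 2^14 = 16384, so n = 14.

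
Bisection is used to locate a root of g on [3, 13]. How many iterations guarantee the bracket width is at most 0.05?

Width after n steps is 10/2^n. Need 2^n ≥ 10/0.05 = 200.
2^7 = 128 < 200 ≤ 2^8 = 256, so n = 8.

8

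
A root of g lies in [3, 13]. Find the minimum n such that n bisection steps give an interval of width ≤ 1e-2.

10

Width after n steps is 10/2^n. Need 2^n ≥ 10/1e-2 = 1000.
2^9 = 512 < 1000 ≤ 2^10 = 1024, so n = 10.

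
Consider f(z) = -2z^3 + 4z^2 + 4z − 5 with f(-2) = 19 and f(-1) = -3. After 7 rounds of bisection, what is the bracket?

[-1.2421875, -1.234375]

midpoint -1.5: f = 4.75 > 0 → [-1.5, -1]
midpoint -1.25: f = 0.15625 > 0 → [-1.25, -1]
midpoint -1.125: f = -1.589844 < 0 → [-1.25, -1.125]
midpoint -1.1875: f = -0.7603 < 0 → [-1.25, -1.1875]
midpoint -1.21875: f = -0.313 < 0 → [-1.25, -1.21875]
midpoint -1.234375: f = -0.0812 < 0 → [-1.25, -1.234375]
midpoint -1.2421875: f = 0.0368 > 0 → [-1.2421875, -1.234375]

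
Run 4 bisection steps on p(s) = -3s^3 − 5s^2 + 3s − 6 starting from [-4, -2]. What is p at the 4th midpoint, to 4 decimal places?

midpoint -3: p = 21 > 0 → [-3, -2]
midpoint -2.5: p = 2.125 > 0 → [-2.5, -2]
midpoint -2.25: p = -3.890625 < 0 → [-2.5, -2.25]
midpoint -2.375: p = -1.1387 < 0 → [-2.5, -2.375]

-1.1387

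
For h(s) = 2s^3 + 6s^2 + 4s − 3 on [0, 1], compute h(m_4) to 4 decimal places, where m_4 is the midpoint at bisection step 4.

0.0659

h(0.5) = 0.75 > 0, so the root lies in [0, 0.5]
h(0.25) = -1.59375 < 0, so the root lies in [0.25, 0.5]
h(0.375) = -0.550781 < 0, so the root lies in [0.375, 0.5]
h(0.4375) = 0.0659 > 0, so the root lies in [0.375, 0.4375]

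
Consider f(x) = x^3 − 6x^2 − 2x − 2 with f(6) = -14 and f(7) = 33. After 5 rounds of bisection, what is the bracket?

[6.34375, 6.375]

midpoint 6.5: f = 6.125 > 0 → [6, 6.5]
midpoint 6.25: f = -4.734375 < 0 → [6.25, 6.5]
midpoint 6.375: f = 0.490234 > 0 → [6.25, 6.375]
midpoint 6.3125: f = -2.1726 < 0 → [6.3125, 6.375]
midpoint 6.34375: f = -0.8539 < 0 → [6.34375, 6.375]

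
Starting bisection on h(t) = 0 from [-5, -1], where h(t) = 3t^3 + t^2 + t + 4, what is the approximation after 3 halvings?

-1.5

midpoint -3: h = -71 < 0 → [-3, -1]
midpoint -2: h = -18 < 0 → [-2, -1]
midpoint -1.5: h = -5.375 < 0 → [-1.5, -1]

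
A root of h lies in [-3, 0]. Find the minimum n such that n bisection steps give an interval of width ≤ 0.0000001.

Width after n steps is 3/2^n. Need 2^n ≥ 3/0.0000001 = 30000000.
2^24 = 16777216 < 30000000 ≤ 2^25 = 33554432, so n = 25.

25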